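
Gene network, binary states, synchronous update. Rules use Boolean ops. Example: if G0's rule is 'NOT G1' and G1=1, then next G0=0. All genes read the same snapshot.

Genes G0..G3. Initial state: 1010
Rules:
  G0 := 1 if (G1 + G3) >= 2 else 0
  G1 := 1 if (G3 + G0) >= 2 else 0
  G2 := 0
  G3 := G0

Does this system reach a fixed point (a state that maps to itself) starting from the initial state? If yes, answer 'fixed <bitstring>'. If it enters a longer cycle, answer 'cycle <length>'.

Step 0: 1010
Step 1: G0=(0+0>=2)=0 G1=(0+1>=2)=0 G2=0(const) G3=G0=1 -> 0001
Step 2: G0=(0+1>=2)=0 G1=(1+0>=2)=0 G2=0(const) G3=G0=0 -> 0000
Step 3: G0=(0+0>=2)=0 G1=(0+0>=2)=0 G2=0(const) G3=G0=0 -> 0000
Fixed point reached at step 2: 0000

Answer: fixed 0000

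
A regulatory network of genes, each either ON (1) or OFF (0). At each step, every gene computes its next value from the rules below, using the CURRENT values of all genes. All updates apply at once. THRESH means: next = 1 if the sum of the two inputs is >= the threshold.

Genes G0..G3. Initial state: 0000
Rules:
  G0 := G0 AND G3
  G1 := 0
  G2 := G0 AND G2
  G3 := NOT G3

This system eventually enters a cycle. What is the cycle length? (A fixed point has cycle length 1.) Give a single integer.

Answer: 2

Derivation:
Step 0: 0000
Step 1: G0=G0&G3=0&0=0 G1=0(const) G2=G0&G2=0&0=0 G3=NOT G3=NOT 0=1 -> 0001
Step 2: G0=G0&G3=0&1=0 G1=0(const) G2=G0&G2=0&0=0 G3=NOT G3=NOT 1=0 -> 0000
State from step 2 equals state from step 0 -> cycle length 2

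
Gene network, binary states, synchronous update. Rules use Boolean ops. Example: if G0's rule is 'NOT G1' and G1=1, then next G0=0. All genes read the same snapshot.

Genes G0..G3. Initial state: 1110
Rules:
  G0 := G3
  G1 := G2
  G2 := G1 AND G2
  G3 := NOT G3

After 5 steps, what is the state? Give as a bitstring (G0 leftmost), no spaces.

Step 1: G0=G3=0 G1=G2=1 G2=G1&G2=1&1=1 G3=NOT G3=NOT 0=1 -> 0111
Step 2: G0=G3=1 G1=G2=1 G2=G1&G2=1&1=1 G3=NOT G3=NOT 1=0 -> 1110
Step 3: G0=G3=0 G1=G2=1 G2=G1&G2=1&1=1 G3=NOT G3=NOT 0=1 -> 0111
Step 4: G0=G3=1 G1=G2=1 G2=G1&G2=1&1=1 G3=NOT G3=NOT 1=0 -> 1110
Step 5: G0=G3=0 G1=G2=1 G2=G1&G2=1&1=1 G3=NOT G3=NOT 0=1 -> 0111

0111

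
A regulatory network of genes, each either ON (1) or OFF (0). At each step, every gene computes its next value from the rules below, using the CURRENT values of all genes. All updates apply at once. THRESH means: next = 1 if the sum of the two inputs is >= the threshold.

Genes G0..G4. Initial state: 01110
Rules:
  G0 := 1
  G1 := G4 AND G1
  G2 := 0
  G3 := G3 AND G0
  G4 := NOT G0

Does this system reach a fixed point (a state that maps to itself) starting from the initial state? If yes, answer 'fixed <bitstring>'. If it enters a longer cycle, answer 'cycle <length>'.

Answer: fixed 10000

Derivation:
Step 0: 01110
Step 1: G0=1(const) G1=G4&G1=0&1=0 G2=0(const) G3=G3&G0=1&0=0 G4=NOT G0=NOT 0=1 -> 10001
Step 2: G0=1(const) G1=G4&G1=1&0=0 G2=0(const) G3=G3&G0=0&1=0 G4=NOT G0=NOT 1=0 -> 10000
Step 3: G0=1(const) G1=G4&G1=0&0=0 G2=0(const) G3=G3&G0=0&1=0 G4=NOT G0=NOT 1=0 -> 10000
Fixed point reached at step 2: 10000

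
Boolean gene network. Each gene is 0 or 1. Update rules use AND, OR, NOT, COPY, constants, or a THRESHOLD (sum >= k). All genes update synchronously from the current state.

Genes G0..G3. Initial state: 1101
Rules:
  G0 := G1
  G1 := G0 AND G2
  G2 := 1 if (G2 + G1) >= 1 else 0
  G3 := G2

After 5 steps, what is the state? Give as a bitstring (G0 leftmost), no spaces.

Step 1: G0=G1=1 G1=G0&G2=1&0=0 G2=(0+1>=1)=1 G3=G2=0 -> 1010
Step 2: G0=G1=0 G1=G0&G2=1&1=1 G2=(1+0>=1)=1 G3=G2=1 -> 0111
Step 3: G0=G1=1 G1=G0&G2=0&1=0 G2=(1+1>=1)=1 G3=G2=1 -> 1011
Step 4: G0=G1=0 G1=G0&G2=1&1=1 G2=(1+0>=1)=1 G3=G2=1 -> 0111
Step 5: G0=G1=1 G1=G0&G2=0&1=0 G2=(1+1>=1)=1 G3=G2=1 -> 1011

1011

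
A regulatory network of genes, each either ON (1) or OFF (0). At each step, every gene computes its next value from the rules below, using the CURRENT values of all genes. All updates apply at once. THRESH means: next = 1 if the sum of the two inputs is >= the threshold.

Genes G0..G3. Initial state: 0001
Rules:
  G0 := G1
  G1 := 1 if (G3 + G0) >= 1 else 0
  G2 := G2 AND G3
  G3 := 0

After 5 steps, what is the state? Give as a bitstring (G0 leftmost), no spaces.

Step 1: G0=G1=0 G1=(1+0>=1)=1 G2=G2&G3=0&1=0 G3=0(const) -> 0100
Step 2: G0=G1=1 G1=(0+0>=1)=0 G2=G2&G3=0&0=0 G3=0(const) -> 1000
Step 3: G0=G1=0 G1=(0+1>=1)=1 G2=G2&G3=0&0=0 G3=0(const) -> 0100
Step 4: G0=G1=1 G1=(0+0>=1)=0 G2=G2&G3=0&0=0 G3=0(const) -> 1000
Step 5: G0=G1=0 G1=(0+1>=1)=1 G2=G2&G3=0&0=0 G3=0(const) -> 0100

0100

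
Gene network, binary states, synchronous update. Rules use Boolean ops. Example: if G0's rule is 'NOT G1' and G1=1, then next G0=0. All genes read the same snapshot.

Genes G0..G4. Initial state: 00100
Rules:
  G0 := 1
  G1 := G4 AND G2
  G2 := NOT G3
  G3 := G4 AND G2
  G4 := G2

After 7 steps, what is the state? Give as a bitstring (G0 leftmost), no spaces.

Step 1: G0=1(const) G1=G4&G2=0&1=0 G2=NOT G3=NOT 0=1 G3=G4&G2=0&1=0 G4=G2=1 -> 10101
Step 2: G0=1(const) G1=G4&G2=1&1=1 G2=NOT G3=NOT 0=1 G3=G4&G2=1&1=1 G4=G2=1 -> 11111
Step 3: G0=1(const) G1=G4&G2=1&1=1 G2=NOT G3=NOT 1=0 G3=G4&G2=1&1=1 G4=G2=1 -> 11011
Step 4: G0=1(const) G1=G4&G2=1&0=0 G2=NOT G3=NOT 1=0 G3=G4&G2=1&0=0 G4=G2=0 -> 10000
Step 5: G0=1(const) G1=G4&G2=0&0=0 G2=NOT G3=NOT 0=1 G3=G4&G2=0&0=0 G4=G2=0 -> 10100
Step 6: G0=1(const) G1=G4&G2=0&1=0 G2=NOT G3=NOT 0=1 G3=G4&G2=0&1=0 G4=G2=1 -> 10101
Step 7: G0=1(const) G1=G4&G2=1&1=1 G2=NOT G3=NOT 0=1 G3=G4&G2=1&1=1 G4=G2=1 -> 11111

11111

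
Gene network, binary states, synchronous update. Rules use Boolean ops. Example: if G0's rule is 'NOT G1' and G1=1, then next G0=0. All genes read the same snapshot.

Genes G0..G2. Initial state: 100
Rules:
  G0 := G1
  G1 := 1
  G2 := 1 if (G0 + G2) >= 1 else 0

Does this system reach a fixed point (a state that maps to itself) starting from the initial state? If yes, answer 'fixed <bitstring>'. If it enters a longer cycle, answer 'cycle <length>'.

Step 0: 100
Step 1: G0=G1=0 G1=1(const) G2=(1+0>=1)=1 -> 011
Step 2: G0=G1=1 G1=1(const) G2=(0+1>=1)=1 -> 111
Step 3: G0=G1=1 G1=1(const) G2=(1+1>=1)=1 -> 111
Fixed point reached at step 2: 111

Answer: fixed 111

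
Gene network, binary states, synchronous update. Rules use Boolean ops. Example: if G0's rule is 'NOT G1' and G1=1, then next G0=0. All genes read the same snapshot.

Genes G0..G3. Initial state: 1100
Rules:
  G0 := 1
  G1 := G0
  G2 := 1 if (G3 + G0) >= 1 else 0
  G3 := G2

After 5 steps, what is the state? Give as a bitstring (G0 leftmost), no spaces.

Step 1: G0=1(const) G1=G0=1 G2=(0+1>=1)=1 G3=G2=0 -> 1110
Step 2: G0=1(const) G1=G0=1 G2=(0+1>=1)=1 G3=G2=1 -> 1111
Step 3: G0=1(const) G1=G0=1 G2=(1+1>=1)=1 G3=G2=1 -> 1111
Step 4: G0=1(const) G1=G0=1 G2=(1+1>=1)=1 G3=G2=1 -> 1111
Step 5: G0=1(const) G1=G0=1 G2=(1+1>=1)=1 G3=G2=1 -> 1111

1111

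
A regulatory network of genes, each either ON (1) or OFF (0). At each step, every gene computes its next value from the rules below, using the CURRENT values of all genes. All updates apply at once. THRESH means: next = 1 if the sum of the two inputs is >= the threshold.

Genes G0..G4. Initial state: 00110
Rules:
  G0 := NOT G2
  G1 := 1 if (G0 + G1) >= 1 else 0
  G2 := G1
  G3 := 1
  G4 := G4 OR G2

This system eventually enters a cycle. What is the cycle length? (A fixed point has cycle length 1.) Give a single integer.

Answer: 1

Derivation:
Step 0: 00110
Step 1: G0=NOT G2=NOT 1=0 G1=(0+0>=1)=0 G2=G1=0 G3=1(const) G4=G4|G2=0|1=1 -> 00011
Step 2: G0=NOT G2=NOT 0=1 G1=(0+0>=1)=0 G2=G1=0 G3=1(const) G4=G4|G2=1|0=1 -> 10011
Step 3: G0=NOT G2=NOT 0=1 G1=(1+0>=1)=1 G2=G1=0 G3=1(const) G4=G4|G2=1|0=1 -> 11011
Step 4: G0=NOT G2=NOT 0=1 G1=(1+1>=1)=1 G2=G1=1 G3=1(const) G4=G4|G2=1|0=1 -> 11111
Step 5: G0=NOT G2=NOT 1=0 G1=(1+1>=1)=1 G2=G1=1 G3=1(const) G4=G4|G2=1|1=1 -> 01111
Step 6: G0=NOT G2=NOT 1=0 G1=(0+1>=1)=1 G2=G1=1 G3=1(const) G4=G4|G2=1|1=1 -> 01111
State from step 6 equals state from step 5 -> cycle length 1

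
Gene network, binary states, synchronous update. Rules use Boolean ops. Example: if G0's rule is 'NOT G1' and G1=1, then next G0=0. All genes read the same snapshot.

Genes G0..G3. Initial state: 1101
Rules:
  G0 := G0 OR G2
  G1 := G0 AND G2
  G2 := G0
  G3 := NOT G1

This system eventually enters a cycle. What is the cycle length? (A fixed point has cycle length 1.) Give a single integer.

Step 0: 1101
Step 1: G0=G0|G2=1|0=1 G1=G0&G2=1&0=0 G2=G0=1 G3=NOT G1=NOT 1=0 -> 1010
Step 2: G0=G0|G2=1|1=1 G1=G0&G2=1&1=1 G2=G0=1 G3=NOT G1=NOT 0=1 -> 1111
Step 3: G0=G0|G2=1|1=1 G1=G0&G2=1&1=1 G2=G0=1 G3=NOT G1=NOT 1=0 -> 1110
Step 4: G0=G0|G2=1|1=1 G1=G0&G2=1&1=1 G2=G0=1 G3=NOT G1=NOT 1=0 -> 1110
State from step 4 equals state from step 3 -> cycle length 1

Answer: 1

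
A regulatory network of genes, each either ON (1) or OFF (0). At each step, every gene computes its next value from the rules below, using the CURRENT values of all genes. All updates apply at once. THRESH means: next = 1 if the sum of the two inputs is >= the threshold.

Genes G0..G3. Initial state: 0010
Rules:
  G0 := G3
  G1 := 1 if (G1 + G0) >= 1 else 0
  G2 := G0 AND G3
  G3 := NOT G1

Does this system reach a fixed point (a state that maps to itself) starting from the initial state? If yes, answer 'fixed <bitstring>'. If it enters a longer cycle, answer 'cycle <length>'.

Step 0: 0010
Step 1: G0=G3=0 G1=(0+0>=1)=0 G2=G0&G3=0&0=0 G3=NOT G1=NOT 0=1 -> 0001
Step 2: G0=G3=1 G1=(0+0>=1)=0 G2=G0&G3=0&1=0 G3=NOT G1=NOT 0=1 -> 1001
Step 3: G0=G3=1 G1=(0+1>=1)=1 G2=G0&G3=1&1=1 G3=NOT G1=NOT 0=1 -> 1111
Step 4: G0=G3=1 G1=(1+1>=1)=1 G2=G0&G3=1&1=1 G3=NOT G1=NOT 1=0 -> 1110
Step 5: G0=G3=0 G1=(1+1>=1)=1 G2=G0&G3=1&0=0 G3=NOT G1=NOT 1=0 -> 0100
Step 6: G0=G3=0 G1=(1+0>=1)=1 G2=G0&G3=0&0=0 G3=NOT G1=NOT 1=0 -> 0100
Fixed point reached at step 5: 0100

Answer: fixed 0100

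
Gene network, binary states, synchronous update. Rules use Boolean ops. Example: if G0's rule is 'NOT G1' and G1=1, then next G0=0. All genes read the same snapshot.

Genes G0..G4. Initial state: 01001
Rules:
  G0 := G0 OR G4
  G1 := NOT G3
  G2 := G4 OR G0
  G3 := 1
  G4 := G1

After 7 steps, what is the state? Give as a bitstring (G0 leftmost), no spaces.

Step 1: G0=G0|G4=0|1=1 G1=NOT G3=NOT 0=1 G2=G4|G0=1|0=1 G3=1(const) G4=G1=1 -> 11111
Step 2: G0=G0|G4=1|1=1 G1=NOT G3=NOT 1=0 G2=G4|G0=1|1=1 G3=1(const) G4=G1=1 -> 10111
Step 3: G0=G0|G4=1|1=1 G1=NOT G3=NOT 1=0 G2=G4|G0=1|1=1 G3=1(const) G4=G1=0 -> 10110
Step 4: G0=G0|G4=1|0=1 G1=NOT G3=NOT 1=0 G2=G4|G0=0|1=1 G3=1(const) G4=G1=0 -> 10110
Step 5: G0=G0|G4=1|0=1 G1=NOT G3=NOT 1=0 G2=G4|G0=0|1=1 G3=1(const) G4=G1=0 -> 10110
Step 6: G0=G0|G4=1|0=1 G1=NOT G3=NOT 1=0 G2=G4|G0=0|1=1 G3=1(const) G4=G1=0 -> 10110
Step 7: G0=G0|G4=1|0=1 G1=NOT G3=NOT 1=0 G2=G4|G0=0|1=1 G3=1(const) G4=G1=0 -> 10110

10110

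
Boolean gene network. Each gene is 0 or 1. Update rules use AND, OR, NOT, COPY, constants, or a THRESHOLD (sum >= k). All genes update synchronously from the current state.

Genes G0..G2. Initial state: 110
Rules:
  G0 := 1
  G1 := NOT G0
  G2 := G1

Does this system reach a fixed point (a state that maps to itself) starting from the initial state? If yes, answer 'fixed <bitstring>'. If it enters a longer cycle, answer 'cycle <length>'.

Answer: fixed 100

Derivation:
Step 0: 110
Step 1: G0=1(const) G1=NOT G0=NOT 1=0 G2=G1=1 -> 101
Step 2: G0=1(const) G1=NOT G0=NOT 1=0 G2=G1=0 -> 100
Step 3: G0=1(const) G1=NOT G0=NOT 1=0 G2=G1=0 -> 100
Fixed point reached at step 2: 100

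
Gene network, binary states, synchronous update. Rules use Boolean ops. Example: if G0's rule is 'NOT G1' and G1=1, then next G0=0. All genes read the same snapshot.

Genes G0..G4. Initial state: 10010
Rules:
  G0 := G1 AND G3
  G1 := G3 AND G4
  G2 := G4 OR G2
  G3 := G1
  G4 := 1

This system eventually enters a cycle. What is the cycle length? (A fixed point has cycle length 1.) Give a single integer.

Step 0: 10010
Step 1: G0=G1&G3=0&1=0 G1=G3&G4=1&0=0 G2=G4|G2=0|0=0 G3=G1=0 G4=1(const) -> 00001
Step 2: G0=G1&G3=0&0=0 G1=G3&G4=0&1=0 G2=G4|G2=1|0=1 G3=G1=0 G4=1(const) -> 00101
Step 3: G0=G1&G3=0&0=0 G1=G3&G4=0&1=0 G2=G4|G2=1|1=1 G3=G1=0 G4=1(const) -> 00101
State from step 3 equals state from step 2 -> cycle length 1

Answer: 1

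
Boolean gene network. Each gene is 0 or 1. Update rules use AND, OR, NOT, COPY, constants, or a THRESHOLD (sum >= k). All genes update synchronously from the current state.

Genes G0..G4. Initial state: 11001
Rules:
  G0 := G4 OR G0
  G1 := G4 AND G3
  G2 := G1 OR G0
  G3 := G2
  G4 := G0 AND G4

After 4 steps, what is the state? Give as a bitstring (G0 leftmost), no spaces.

Step 1: G0=G4|G0=1|1=1 G1=G4&G3=1&0=0 G2=G1|G0=1|1=1 G3=G2=0 G4=G0&G4=1&1=1 -> 10101
Step 2: G0=G4|G0=1|1=1 G1=G4&G3=1&0=0 G2=G1|G0=0|1=1 G3=G2=1 G4=G0&G4=1&1=1 -> 10111
Step 3: G0=G4|G0=1|1=1 G1=G4&G3=1&1=1 G2=G1|G0=0|1=1 G3=G2=1 G4=G0&G4=1&1=1 -> 11111
Step 4: G0=G4|G0=1|1=1 G1=G4&G3=1&1=1 G2=G1|G0=1|1=1 G3=G2=1 G4=G0&G4=1&1=1 -> 11111

11111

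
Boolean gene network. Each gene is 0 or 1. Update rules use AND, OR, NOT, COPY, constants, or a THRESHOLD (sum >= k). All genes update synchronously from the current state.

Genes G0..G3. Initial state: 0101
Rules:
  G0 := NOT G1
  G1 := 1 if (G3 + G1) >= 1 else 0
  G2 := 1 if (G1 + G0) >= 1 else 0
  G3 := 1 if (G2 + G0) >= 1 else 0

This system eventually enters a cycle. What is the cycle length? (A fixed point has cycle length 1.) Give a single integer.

Step 0: 0101
Step 1: G0=NOT G1=NOT 1=0 G1=(1+1>=1)=1 G2=(1+0>=1)=1 G3=(0+0>=1)=0 -> 0110
Step 2: G0=NOT G1=NOT 1=0 G1=(0+1>=1)=1 G2=(1+0>=1)=1 G3=(1+0>=1)=1 -> 0111
Step 3: G0=NOT G1=NOT 1=0 G1=(1+1>=1)=1 G2=(1+0>=1)=1 G3=(1+0>=1)=1 -> 0111
State from step 3 equals state from step 2 -> cycle length 1

Answer: 1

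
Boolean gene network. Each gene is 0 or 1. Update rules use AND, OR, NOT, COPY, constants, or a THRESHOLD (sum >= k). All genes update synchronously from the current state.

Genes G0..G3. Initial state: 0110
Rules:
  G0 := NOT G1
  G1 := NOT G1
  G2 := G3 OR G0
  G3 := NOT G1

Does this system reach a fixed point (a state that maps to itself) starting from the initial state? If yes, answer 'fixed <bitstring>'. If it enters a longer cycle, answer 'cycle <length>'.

Step 0: 0110
Step 1: G0=NOT G1=NOT 1=0 G1=NOT G1=NOT 1=0 G2=G3|G0=0|0=0 G3=NOT G1=NOT 1=0 -> 0000
Step 2: G0=NOT G1=NOT 0=1 G1=NOT G1=NOT 0=1 G2=G3|G0=0|0=0 G3=NOT G1=NOT 0=1 -> 1101
Step 3: G0=NOT G1=NOT 1=0 G1=NOT G1=NOT 1=0 G2=G3|G0=1|1=1 G3=NOT G1=NOT 1=0 -> 0010
Step 4: G0=NOT G1=NOT 0=1 G1=NOT G1=NOT 0=1 G2=G3|G0=0|0=0 G3=NOT G1=NOT 0=1 -> 1101
Cycle of length 2 starting at step 2 -> no fixed point

Answer: cycle 2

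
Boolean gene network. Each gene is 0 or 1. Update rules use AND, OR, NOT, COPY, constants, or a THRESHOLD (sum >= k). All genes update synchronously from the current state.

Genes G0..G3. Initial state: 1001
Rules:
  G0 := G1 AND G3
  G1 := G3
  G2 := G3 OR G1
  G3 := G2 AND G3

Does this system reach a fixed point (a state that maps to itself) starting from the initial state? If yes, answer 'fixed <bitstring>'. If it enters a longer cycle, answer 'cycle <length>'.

Step 0: 1001
Step 1: G0=G1&G3=0&1=0 G1=G3=1 G2=G3|G1=1|0=1 G3=G2&G3=0&1=0 -> 0110
Step 2: G0=G1&G3=1&0=0 G1=G3=0 G2=G3|G1=0|1=1 G3=G2&G3=1&0=0 -> 0010
Step 3: G0=G1&G3=0&0=0 G1=G3=0 G2=G3|G1=0|0=0 G3=G2&G3=1&0=0 -> 0000
Step 4: G0=G1&G3=0&0=0 G1=G3=0 G2=G3|G1=0|0=0 G3=G2&G3=0&0=0 -> 0000
Fixed point reached at step 3: 0000

Answer: fixed 0000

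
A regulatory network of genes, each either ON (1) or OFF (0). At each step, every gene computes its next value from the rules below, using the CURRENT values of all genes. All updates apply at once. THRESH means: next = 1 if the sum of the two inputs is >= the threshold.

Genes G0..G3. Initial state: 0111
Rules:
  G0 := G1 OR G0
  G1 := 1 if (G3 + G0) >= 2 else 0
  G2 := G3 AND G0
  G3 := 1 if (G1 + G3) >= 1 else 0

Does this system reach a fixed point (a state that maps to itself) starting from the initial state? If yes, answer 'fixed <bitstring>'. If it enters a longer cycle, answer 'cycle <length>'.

Step 0: 0111
Step 1: G0=G1|G0=1|0=1 G1=(1+0>=2)=0 G2=G3&G0=1&0=0 G3=(1+1>=1)=1 -> 1001
Step 2: G0=G1|G0=0|1=1 G1=(1+1>=2)=1 G2=G3&G0=1&1=1 G3=(0+1>=1)=1 -> 1111
Step 3: G0=G1|G0=1|1=1 G1=(1+1>=2)=1 G2=G3&G0=1&1=1 G3=(1+1>=1)=1 -> 1111
Fixed point reached at step 2: 1111

Answer: fixed 1111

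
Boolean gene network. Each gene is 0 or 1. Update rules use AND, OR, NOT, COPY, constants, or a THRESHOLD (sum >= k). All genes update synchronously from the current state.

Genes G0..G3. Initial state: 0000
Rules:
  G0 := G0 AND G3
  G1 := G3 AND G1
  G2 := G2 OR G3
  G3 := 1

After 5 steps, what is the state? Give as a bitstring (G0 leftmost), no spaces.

Step 1: G0=G0&G3=0&0=0 G1=G3&G1=0&0=0 G2=G2|G3=0|0=0 G3=1(const) -> 0001
Step 2: G0=G0&G3=0&1=0 G1=G3&G1=1&0=0 G2=G2|G3=0|1=1 G3=1(const) -> 0011
Step 3: G0=G0&G3=0&1=0 G1=G3&G1=1&0=0 G2=G2|G3=1|1=1 G3=1(const) -> 0011
Step 4: G0=G0&G3=0&1=0 G1=G3&G1=1&0=0 G2=G2|G3=1|1=1 G3=1(const) -> 0011
Step 5: G0=G0&G3=0&1=0 G1=G3&G1=1&0=0 G2=G2|G3=1|1=1 G3=1(const) -> 0011

0011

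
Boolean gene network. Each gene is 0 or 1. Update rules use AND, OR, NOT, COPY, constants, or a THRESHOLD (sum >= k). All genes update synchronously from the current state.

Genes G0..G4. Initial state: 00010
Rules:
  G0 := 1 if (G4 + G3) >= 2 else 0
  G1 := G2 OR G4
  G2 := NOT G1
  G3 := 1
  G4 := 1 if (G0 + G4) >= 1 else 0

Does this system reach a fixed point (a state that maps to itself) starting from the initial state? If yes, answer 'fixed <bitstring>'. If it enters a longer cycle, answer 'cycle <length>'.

Step 0: 00010
Step 1: G0=(0+1>=2)=0 G1=G2|G4=0|0=0 G2=NOT G1=NOT 0=1 G3=1(const) G4=(0+0>=1)=0 -> 00110
Step 2: G0=(0+1>=2)=0 G1=G2|G4=1|0=1 G2=NOT G1=NOT 0=1 G3=1(const) G4=(0+0>=1)=0 -> 01110
Step 3: G0=(0+1>=2)=0 G1=G2|G4=1|0=1 G2=NOT G1=NOT 1=0 G3=1(const) G4=(0+0>=1)=0 -> 01010
Step 4: G0=(0+1>=2)=0 G1=G2|G4=0|0=0 G2=NOT G1=NOT 1=0 G3=1(const) G4=(0+0>=1)=0 -> 00010
Cycle of length 4 starting at step 0 -> no fixed point

Answer: cycle 4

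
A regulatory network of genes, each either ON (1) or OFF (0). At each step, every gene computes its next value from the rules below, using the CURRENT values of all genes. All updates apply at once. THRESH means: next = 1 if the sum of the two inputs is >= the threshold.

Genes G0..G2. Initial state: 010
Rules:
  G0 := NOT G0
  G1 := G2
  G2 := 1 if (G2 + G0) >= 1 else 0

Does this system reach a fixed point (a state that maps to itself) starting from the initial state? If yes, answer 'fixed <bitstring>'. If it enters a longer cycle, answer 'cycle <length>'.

Step 0: 010
Step 1: G0=NOT G0=NOT 0=1 G1=G2=0 G2=(0+0>=1)=0 -> 100
Step 2: G0=NOT G0=NOT 1=0 G1=G2=0 G2=(0+1>=1)=1 -> 001
Step 3: G0=NOT G0=NOT 0=1 G1=G2=1 G2=(1+0>=1)=1 -> 111
Step 4: G0=NOT G0=NOT 1=0 G1=G2=1 G2=(1+1>=1)=1 -> 011
Step 5: G0=NOT G0=NOT 0=1 G1=G2=1 G2=(1+0>=1)=1 -> 111
Cycle of length 2 starting at step 3 -> no fixed point

Answer: cycle 2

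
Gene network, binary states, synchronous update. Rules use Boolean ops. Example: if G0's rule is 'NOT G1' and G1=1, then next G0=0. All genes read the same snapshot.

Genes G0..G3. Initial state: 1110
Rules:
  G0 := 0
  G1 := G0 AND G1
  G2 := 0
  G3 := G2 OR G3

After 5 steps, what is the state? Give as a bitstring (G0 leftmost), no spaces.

Step 1: G0=0(const) G1=G0&G1=1&1=1 G2=0(const) G3=G2|G3=1|0=1 -> 0101
Step 2: G0=0(const) G1=G0&G1=0&1=0 G2=0(const) G3=G2|G3=0|1=1 -> 0001
Step 3: G0=0(const) G1=G0&G1=0&0=0 G2=0(const) G3=G2|G3=0|1=1 -> 0001
Step 4: G0=0(const) G1=G0&G1=0&0=0 G2=0(const) G3=G2|G3=0|1=1 -> 0001
Step 5: G0=0(const) G1=G0&G1=0&0=0 G2=0(const) G3=G2|G3=0|1=1 -> 0001

0001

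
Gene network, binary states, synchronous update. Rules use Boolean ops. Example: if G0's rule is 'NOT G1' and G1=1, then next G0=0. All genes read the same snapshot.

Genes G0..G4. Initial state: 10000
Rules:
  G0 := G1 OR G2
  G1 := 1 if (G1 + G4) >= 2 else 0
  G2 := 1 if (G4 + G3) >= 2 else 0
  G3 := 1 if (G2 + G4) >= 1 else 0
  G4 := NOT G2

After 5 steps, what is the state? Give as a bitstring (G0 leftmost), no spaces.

Step 1: G0=G1|G2=0|0=0 G1=(0+0>=2)=0 G2=(0+0>=2)=0 G3=(0+0>=1)=0 G4=NOT G2=NOT 0=1 -> 00001
Step 2: G0=G1|G2=0|0=0 G1=(0+1>=2)=0 G2=(1+0>=2)=0 G3=(0+1>=1)=1 G4=NOT G2=NOT 0=1 -> 00011
Step 3: G0=G1|G2=0|0=0 G1=(0+1>=2)=0 G2=(1+1>=2)=1 G3=(0+1>=1)=1 G4=NOT G2=NOT 0=1 -> 00111
Step 4: G0=G1|G2=0|1=1 G1=(0+1>=2)=0 G2=(1+1>=2)=1 G3=(1+1>=1)=1 G4=NOT G2=NOT 1=0 -> 10110
Step 5: G0=G1|G2=0|1=1 G1=(0+0>=2)=0 G2=(0+1>=2)=0 G3=(1+0>=1)=1 G4=NOT G2=NOT 1=0 -> 10010

10010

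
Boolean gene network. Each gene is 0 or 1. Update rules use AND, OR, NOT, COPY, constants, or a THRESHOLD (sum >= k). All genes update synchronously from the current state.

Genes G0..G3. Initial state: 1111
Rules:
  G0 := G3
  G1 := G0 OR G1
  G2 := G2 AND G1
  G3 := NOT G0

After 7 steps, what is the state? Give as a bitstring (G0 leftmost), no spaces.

Step 1: G0=G3=1 G1=G0|G1=1|1=1 G2=G2&G1=1&1=1 G3=NOT G0=NOT 1=0 -> 1110
Step 2: G0=G3=0 G1=G0|G1=1|1=1 G2=G2&G1=1&1=1 G3=NOT G0=NOT 1=0 -> 0110
Step 3: G0=G3=0 G1=G0|G1=0|1=1 G2=G2&G1=1&1=1 G3=NOT G0=NOT 0=1 -> 0111
Step 4: G0=G3=1 G1=G0|G1=0|1=1 G2=G2&G1=1&1=1 G3=NOT G0=NOT 0=1 -> 1111
Step 5: G0=G3=1 G1=G0|G1=1|1=1 G2=G2&G1=1&1=1 G3=NOT G0=NOT 1=0 -> 1110
Step 6: G0=G3=0 G1=G0|G1=1|1=1 G2=G2&G1=1&1=1 G3=NOT G0=NOT 1=0 -> 0110
Step 7: G0=G3=0 G1=G0|G1=0|1=1 G2=G2&G1=1&1=1 G3=NOT G0=NOT 0=1 -> 0111

0111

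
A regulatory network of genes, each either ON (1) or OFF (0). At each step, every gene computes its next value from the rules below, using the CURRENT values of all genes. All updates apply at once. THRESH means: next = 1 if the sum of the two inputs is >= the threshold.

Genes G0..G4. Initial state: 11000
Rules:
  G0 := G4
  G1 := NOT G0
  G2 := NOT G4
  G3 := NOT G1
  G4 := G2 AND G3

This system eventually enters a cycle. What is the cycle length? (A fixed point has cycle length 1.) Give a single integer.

Answer: 4

Derivation:
Step 0: 11000
Step 1: G0=G4=0 G1=NOT G0=NOT 1=0 G2=NOT G4=NOT 0=1 G3=NOT G1=NOT 1=0 G4=G2&G3=0&0=0 -> 00100
Step 2: G0=G4=0 G1=NOT G0=NOT 0=1 G2=NOT G4=NOT 0=1 G3=NOT G1=NOT 0=1 G4=G2&G3=1&0=0 -> 01110
Step 3: G0=G4=0 G1=NOT G0=NOT 0=1 G2=NOT G4=NOT 0=1 G3=NOT G1=NOT 1=0 G4=G2&G3=1&1=1 -> 01101
Step 4: G0=G4=1 G1=NOT G0=NOT 0=1 G2=NOT G4=NOT 1=0 G3=NOT G1=NOT 1=0 G4=G2&G3=1&0=0 -> 11000
State from step 4 equals state from step 0 -> cycle length 4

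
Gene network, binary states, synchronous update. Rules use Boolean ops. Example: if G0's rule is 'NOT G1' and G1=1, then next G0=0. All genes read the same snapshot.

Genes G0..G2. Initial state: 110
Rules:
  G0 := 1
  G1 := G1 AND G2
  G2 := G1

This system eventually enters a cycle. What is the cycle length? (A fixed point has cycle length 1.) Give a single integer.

Answer: 1

Derivation:
Step 0: 110
Step 1: G0=1(const) G1=G1&G2=1&0=0 G2=G1=1 -> 101
Step 2: G0=1(const) G1=G1&G2=0&1=0 G2=G1=0 -> 100
Step 3: G0=1(const) G1=G1&G2=0&0=0 G2=G1=0 -> 100
State from step 3 equals state from step 2 -> cycle length 1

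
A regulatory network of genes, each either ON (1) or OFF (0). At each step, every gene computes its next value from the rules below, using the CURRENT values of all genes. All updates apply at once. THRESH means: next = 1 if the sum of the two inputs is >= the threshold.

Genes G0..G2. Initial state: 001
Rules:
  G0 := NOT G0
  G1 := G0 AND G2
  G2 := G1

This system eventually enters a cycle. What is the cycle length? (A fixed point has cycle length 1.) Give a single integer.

Answer: 2

Derivation:
Step 0: 001
Step 1: G0=NOT G0=NOT 0=1 G1=G0&G2=0&1=0 G2=G1=0 -> 100
Step 2: G0=NOT G0=NOT 1=0 G1=G0&G2=1&0=0 G2=G1=0 -> 000
Step 3: G0=NOT G0=NOT 0=1 G1=G0&G2=0&0=0 G2=G1=0 -> 100
State from step 3 equals state from step 1 -> cycle length 2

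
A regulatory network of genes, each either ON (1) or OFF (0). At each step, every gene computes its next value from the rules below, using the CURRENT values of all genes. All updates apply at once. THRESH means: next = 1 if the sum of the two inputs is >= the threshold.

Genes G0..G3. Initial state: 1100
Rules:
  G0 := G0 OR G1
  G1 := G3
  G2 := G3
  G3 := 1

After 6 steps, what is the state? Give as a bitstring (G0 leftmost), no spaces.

Step 1: G0=G0|G1=1|1=1 G1=G3=0 G2=G3=0 G3=1(const) -> 1001
Step 2: G0=G0|G1=1|0=1 G1=G3=1 G2=G3=1 G3=1(const) -> 1111
Step 3: G0=G0|G1=1|1=1 G1=G3=1 G2=G3=1 G3=1(const) -> 1111
Step 4: G0=G0|G1=1|1=1 G1=G3=1 G2=G3=1 G3=1(const) -> 1111
Step 5: G0=G0|G1=1|1=1 G1=G3=1 G2=G3=1 G3=1(const) -> 1111
Step 6: G0=G0|G1=1|1=1 G1=G3=1 G2=G3=1 G3=1(const) -> 1111

1111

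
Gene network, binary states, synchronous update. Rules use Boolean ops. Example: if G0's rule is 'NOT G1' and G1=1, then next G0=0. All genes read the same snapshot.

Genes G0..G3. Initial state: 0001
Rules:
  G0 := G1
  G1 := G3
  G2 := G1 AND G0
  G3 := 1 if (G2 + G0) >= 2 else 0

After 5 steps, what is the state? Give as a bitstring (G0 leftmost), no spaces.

Step 1: G0=G1=0 G1=G3=1 G2=G1&G0=0&0=0 G3=(0+0>=2)=0 -> 0100
Step 2: G0=G1=1 G1=G3=0 G2=G1&G0=1&0=0 G3=(0+0>=2)=0 -> 1000
Step 3: G0=G1=0 G1=G3=0 G2=G1&G0=0&1=0 G3=(0+1>=2)=0 -> 0000
Step 4: G0=G1=0 G1=G3=0 G2=G1&G0=0&0=0 G3=(0+0>=2)=0 -> 0000
Step 5: G0=G1=0 G1=G3=0 G2=G1&G0=0&0=0 G3=(0+0>=2)=0 -> 0000

0000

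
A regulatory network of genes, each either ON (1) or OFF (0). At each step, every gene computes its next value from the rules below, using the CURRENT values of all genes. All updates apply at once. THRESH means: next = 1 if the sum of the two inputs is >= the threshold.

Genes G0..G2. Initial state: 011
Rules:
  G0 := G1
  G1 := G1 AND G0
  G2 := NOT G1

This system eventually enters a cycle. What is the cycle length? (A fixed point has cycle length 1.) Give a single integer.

Step 0: 011
Step 1: G0=G1=1 G1=G1&G0=1&0=0 G2=NOT G1=NOT 1=0 -> 100
Step 2: G0=G1=0 G1=G1&G0=0&1=0 G2=NOT G1=NOT 0=1 -> 001
Step 3: G0=G1=0 G1=G1&G0=0&0=0 G2=NOT G1=NOT 0=1 -> 001
State from step 3 equals state from step 2 -> cycle length 1

Answer: 1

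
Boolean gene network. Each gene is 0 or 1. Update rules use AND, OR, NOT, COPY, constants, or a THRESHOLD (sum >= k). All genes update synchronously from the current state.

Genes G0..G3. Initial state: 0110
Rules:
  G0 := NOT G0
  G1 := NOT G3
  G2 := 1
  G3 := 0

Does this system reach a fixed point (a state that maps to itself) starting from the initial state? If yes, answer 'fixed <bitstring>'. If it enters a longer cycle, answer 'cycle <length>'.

Step 0: 0110
Step 1: G0=NOT G0=NOT 0=1 G1=NOT G3=NOT 0=1 G2=1(const) G3=0(const) -> 1110
Step 2: G0=NOT G0=NOT 1=0 G1=NOT G3=NOT 0=1 G2=1(const) G3=0(const) -> 0110
Cycle of length 2 starting at step 0 -> no fixed point

Answer: cycle 2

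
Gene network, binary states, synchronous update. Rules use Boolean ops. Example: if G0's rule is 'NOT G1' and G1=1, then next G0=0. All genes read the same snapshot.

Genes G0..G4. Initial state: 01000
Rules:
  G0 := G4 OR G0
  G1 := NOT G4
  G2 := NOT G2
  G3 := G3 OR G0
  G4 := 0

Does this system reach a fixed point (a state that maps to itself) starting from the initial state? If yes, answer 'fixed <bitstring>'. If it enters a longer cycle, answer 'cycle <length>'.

Answer: cycle 2

Derivation:
Step 0: 01000
Step 1: G0=G4|G0=0|0=0 G1=NOT G4=NOT 0=1 G2=NOT G2=NOT 0=1 G3=G3|G0=0|0=0 G4=0(const) -> 01100
Step 2: G0=G4|G0=0|0=0 G1=NOT G4=NOT 0=1 G2=NOT G2=NOT 1=0 G3=G3|G0=0|0=0 G4=0(const) -> 01000
Cycle of length 2 starting at step 0 -> no fixed point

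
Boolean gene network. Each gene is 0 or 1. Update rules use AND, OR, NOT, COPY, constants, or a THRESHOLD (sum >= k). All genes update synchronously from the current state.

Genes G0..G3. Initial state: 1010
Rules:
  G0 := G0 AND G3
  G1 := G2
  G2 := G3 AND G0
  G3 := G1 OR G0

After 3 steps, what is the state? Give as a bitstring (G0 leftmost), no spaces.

Step 1: G0=G0&G3=1&0=0 G1=G2=1 G2=G3&G0=0&1=0 G3=G1|G0=0|1=1 -> 0101
Step 2: G0=G0&G3=0&1=0 G1=G2=0 G2=G3&G0=1&0=0 G3=G1|G0=1|0=1 -> 0001
Step 3: G0=G0&G3=0&1=0 G1=G2=0 G2=G3&G0=1&0=0 G3=G1|G0=0|0=0 -> 0000

0000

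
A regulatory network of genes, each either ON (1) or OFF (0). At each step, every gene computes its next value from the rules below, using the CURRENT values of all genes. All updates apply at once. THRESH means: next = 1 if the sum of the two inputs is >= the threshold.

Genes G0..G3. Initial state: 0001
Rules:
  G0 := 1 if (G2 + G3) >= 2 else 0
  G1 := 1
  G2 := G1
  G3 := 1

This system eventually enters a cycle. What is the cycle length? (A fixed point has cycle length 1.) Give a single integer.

Answer: 1

Derivation:
Step 0: 0001
Step 1: G0=(0+1>=2)=0 G1=1(const) G2=G1=0 G3=1(const) -> 0101
Step 2: G0=(0+1>=2)=0 G1=1(const) G2=G1=1 G3=1(const) -> 0111
Step 3: G0=(1+1>=2)=1 G1=1(const) G2=G1=1 G3=1(const) -> 1111
Step 4: G0=(1+1>=2)=1 G1=1(const) G2=G1=1 G3=1(const) -> 1111
State from step 4 equals state from step 3 -> cycle length 1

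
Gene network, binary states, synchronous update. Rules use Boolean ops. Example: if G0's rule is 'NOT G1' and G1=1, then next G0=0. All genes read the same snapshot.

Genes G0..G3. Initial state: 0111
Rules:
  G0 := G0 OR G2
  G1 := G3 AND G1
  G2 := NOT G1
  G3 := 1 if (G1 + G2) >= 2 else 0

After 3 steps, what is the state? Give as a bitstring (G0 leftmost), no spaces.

Step 1: G0=G0|G2=0|1=1 G1=G3&G1=1&1=1 G2=NOT G1=NOT 1=0 G3=(1+1>=2)=1 -> 1101
Step 2: G0=G0|G2=1|0=1 G1=G3&G1=1&1=1 G2=NOT G1=NOT 1=0 G3=(1+0>=2)=0 -> 1100
Step 3: G0=G0|G2=1|0=1 G1=G3&G1=0&1=0 G2=NOT G1=NOT 1=0 G3=(1+0>=2)=0 -> 1000

1000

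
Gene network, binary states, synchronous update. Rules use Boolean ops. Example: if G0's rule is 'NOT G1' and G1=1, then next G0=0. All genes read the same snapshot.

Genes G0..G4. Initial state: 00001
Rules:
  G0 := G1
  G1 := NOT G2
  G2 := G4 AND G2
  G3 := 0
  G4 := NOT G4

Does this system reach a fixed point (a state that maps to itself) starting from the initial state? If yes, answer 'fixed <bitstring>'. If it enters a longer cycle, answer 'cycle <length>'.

Answer: cycle 2

Derivation:
Step 0: 00001
Step 1: G0=G1=0 G1=NOT G2=NOT 0=1 G2=G4&G2=1&0=0 G3=0(const) G4=NOT G4=NOT 1=0 -> 01000
Step 2: G0=G1=1 G1=NOT G2=NOT 0=1 G2=G4&G2=0&0=0 G3=0(const) G4=NOT G4=NOT 0=1 -> 11001
Step 3: G0=G1=1 G1=NOT G2=NOT 0=1 G2=G4&G2=1&0=0 G3=0(const) G4=NOT G4=NOT 1=0 -> 11000
Step 4: G0=G1=1 G1=NOT G2=NOT 0=1 G2=G4&G2=0&0=0 G3=0(const) G4=NOT G4=NOT 0=1 -> 11001
Cycle of length 2 starting at step 2 -> no fixed point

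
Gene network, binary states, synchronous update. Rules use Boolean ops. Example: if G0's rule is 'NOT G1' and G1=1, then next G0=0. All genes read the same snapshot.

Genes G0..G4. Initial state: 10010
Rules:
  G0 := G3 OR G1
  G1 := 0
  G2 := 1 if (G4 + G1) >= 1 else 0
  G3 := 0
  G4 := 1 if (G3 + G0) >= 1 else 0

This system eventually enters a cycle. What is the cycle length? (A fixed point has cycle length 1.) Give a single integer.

Step 0: 10010
Step 1: G0=G3|G1=1|0=1 G1=0(const) G2=(0+0>=1)=0 G3=0(const) G4=(1+1>=1)=1 -> 10001
Step 2: G0=G3|G1=0|0=0 G1=0(const) G2=(1+0>=1)=1 G3=0(const) G4=(0+1>=1)=1 -> 00101
Step 3: G0=G3|G1=0|0=0 G1=0(const) G2=(1+0>=1)=1 G3=0(const) G4=(0+0>=1)=0 -> 00100
Step 4: G0=G3|G1=0|0=0 G1=0(const) G2=(0+0>=1)=0 G3=0(const) G4=(0+0>=1)=0 -> 00000
Step 5: G0=G3|G1=0|0=0 G1=0(const) G2=(0+0>=1)=0 G3=0(const) G4=(0+0>=1)=0 -> 00000
State from step 5 equals state from step 4 -> cycle length 1

Answer: 1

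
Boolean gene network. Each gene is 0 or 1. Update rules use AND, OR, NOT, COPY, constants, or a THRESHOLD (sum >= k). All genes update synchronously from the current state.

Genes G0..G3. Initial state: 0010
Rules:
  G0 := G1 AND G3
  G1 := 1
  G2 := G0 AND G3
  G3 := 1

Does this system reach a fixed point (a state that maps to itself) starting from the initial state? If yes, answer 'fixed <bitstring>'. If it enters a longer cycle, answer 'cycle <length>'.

Step 0: 0010
Step 1: G0=G1&G3=0&0=0 G1=1(const) G2=G0&G3=0&0=0 G3=1(const) -> 0101
Step 2: G0=G1&G3=1&1=1 G1=1(const) G2=G0&G3=0&1=0 G3=1(const) -> 1101
Step 3: G0=G1&G3=1&1=1 G1=1(const) G2=G0&G3=1&1=1 G3=1(const) -> 1111
Step 4: G0=G1&G3=1&1=1 G1=1(const) G2=G0&G3=1&1=1 G3=1(const) -> 1111
Fixed point reached at step 3: 1111

Answer: fixed 1111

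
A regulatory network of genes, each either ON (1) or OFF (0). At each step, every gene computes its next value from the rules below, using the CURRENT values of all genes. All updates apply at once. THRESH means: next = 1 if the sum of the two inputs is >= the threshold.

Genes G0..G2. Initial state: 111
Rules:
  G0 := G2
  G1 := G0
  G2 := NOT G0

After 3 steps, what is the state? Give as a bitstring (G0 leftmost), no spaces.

Step 1: G0=G2=1 G1=G0=1 G2=NOT G0=NOT 1=0 -> 110
Step 2: G0=G2=0 G1=G0=1 G2=NOT G0=NOT 1=0 -> 010
Step 3: G0=G2=0 G1=G0=0 G2=NOT G0=NOT 0=1 -> 001

001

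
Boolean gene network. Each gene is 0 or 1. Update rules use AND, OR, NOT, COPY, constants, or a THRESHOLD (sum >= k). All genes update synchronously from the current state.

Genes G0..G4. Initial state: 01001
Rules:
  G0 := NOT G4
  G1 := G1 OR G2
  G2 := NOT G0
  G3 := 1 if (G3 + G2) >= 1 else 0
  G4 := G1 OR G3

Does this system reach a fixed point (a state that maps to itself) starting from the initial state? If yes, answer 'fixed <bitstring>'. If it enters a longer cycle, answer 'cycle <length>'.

Answer: fixed 01111

Derivation:
Step 0: 01001
Step 1: G0=NOT G4=NOT 1=0 G1=G1|G2=1|0=1 G2=NOT G0=NOT 0=1 G3=(0+0>=1)=0 G4=G1|G3=1|0=1 -> 01101
Step 2: G0=NOT G4=NOT 1=0 G1=G1|G2=1|1=1 G2=NOT G0=NOT 0=1 G3=(0+1>=1)=1 G4=G1|G3=1|0=1 -> 01111
Step 3: G0=NOT G4=NOT 1=0 G1=G1|G2=1|1=1 G2=NOT G0=NOT 0=1 G3=(1+1>=1)=1 G4=G1|G3=1|1=1 -> 01111
Fixed point reached at step 2: 01111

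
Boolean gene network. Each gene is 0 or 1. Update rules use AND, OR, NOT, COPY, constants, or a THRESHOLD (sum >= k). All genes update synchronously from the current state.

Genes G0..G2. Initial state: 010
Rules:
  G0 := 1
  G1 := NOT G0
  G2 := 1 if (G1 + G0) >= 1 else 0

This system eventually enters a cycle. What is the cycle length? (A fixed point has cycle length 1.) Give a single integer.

Answer: 1

Derivation:
Step 0: 010
Step 1: G0=1(const) G1=NOT G0=NOT 0=1 G2=(1+0>=1)=1 -> 111
Step 2: G0=1(const) G1=NOT G0=NOT 1=0 G2=(1+1>=1)=1 -> 101
Step 3: G0=1(const) G1=NOT G0=NOT 1=0 G2=(0+1>=1)=1 -> 101
State from step 3 equals state from step 2 -> cycle length 1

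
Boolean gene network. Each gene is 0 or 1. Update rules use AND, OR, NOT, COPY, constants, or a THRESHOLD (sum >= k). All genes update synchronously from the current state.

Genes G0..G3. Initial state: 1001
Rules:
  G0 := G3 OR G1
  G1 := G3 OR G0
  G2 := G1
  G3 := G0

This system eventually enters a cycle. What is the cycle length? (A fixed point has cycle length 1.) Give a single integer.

Step 0: 1001
Step 1: G0=G3|G1=1|0=1 G1=G3|G0=1|1=1 G2=G1=0 G3=G0=1 -> 1101
Step 2: G0=G3|G1=1|1=1 G1=G3|G0=1|1=1 G2=G1=1 G3=G0=1 -> 1111
Step 3: G0=G3|G1=1|1=1 G1=G3|G0=1|1=1 G2=G1=1 G3=G0=1 -> 1111
State from step 3 equals state from step 2 -> cycle length 1

Answer: 1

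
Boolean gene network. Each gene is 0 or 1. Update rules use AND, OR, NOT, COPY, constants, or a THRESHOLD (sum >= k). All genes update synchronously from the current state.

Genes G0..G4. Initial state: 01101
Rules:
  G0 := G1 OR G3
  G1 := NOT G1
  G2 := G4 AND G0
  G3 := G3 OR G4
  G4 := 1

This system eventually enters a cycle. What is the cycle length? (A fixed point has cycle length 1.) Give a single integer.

Answer: 2

Derivation:
Step 0: 01101
Step 1: G0=G1|G3=1|0=1 G1=NOT G1=NOT 1=0 G2=G4&G0=1&0=0 G3=G3|G4=0|1=1 G4=1(const) -> 10011
Step 2: G0=G1|G3=0|1=1 G1=NOT G1=NOT 0=1 G2=G4&G0=1&1=1 G3=G3|G4=1|1=1 G4=1(const) -> 11111
Step 3: G0=G1|G3=1|1=1 G1=NOT G1=NOT 1=0 G2=G4&G0=1&1=1 G3=G3|G4=1|1=1 G4=1(const) -> 10111
Step 4: G0=G1|G3=0|1=1 G1=NOT G1=NOT 0=1 G2=G4&G0=1&1=1 G3=G3|G4=1|1=1 G4=1(const) -> 11111
State from step 4 equals state from step 2 -> cycle length 2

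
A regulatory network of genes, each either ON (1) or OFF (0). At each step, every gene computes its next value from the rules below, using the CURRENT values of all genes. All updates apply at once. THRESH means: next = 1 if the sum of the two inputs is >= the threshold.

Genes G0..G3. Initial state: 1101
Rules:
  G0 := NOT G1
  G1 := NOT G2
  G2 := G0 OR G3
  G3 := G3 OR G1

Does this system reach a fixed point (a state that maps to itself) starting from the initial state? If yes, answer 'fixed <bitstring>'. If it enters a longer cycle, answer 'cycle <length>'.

Answer: fixed 1011

Derivation:
Step 0: 1101
Step 1: G0=NOT G1=NOT 1=0 G1=NOT G2=NOT 0=1 G2=G0|G3=1|1=1 G3=G3|G1=1|1=1 -> 0111
Step 2: G0=NOT G1=NOT 1=0 G1=NOT G2=NOT 1=0 G2=G0|G3=0|1=1 G3=G3|G1=1|1=1 -> 0011
Step 3: G0=NOT G1=NOT 0=1 G1=NOT G2=NOT 1=0 G2=G0|G3=0|1=1 G3=G3|G1=1|0=1 -> 1011
Step 4: G0=NOT G1=NOT 0=1 G1=NOT G2=NOT 1=0 G2=G0|G3=1|1=1 G3=G3|G1=1|0=1 -> 1011
Fixed point reached at step 3: 1011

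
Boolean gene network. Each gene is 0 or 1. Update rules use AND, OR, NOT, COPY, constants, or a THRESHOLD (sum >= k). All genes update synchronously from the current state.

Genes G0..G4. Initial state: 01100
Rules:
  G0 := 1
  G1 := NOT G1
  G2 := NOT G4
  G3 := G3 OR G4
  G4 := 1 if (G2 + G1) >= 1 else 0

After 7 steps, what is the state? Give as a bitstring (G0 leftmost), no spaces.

Step 1: G0=1(const) G1=NOT G1=NOT 1=0 G2=NOT G4=NOT 0=1 G3=G3|G4=0|0=0 G4=(1+1>=1)=1 -> 10101
Step 2: G0=1(const) G1=NOT G1=NOT 0=1 G2=NOT G4=NOT 1=0 G3=G3|G4=0|1=1 G4=(1+0>=1)=1 -> 11011
Step 3: G0=1(const) G1=NOT G1=NOT 1=0 G2=NOT G4=NOT 1=0 G3=G3|G4=1|1=1 G4=(0+1>=1)=1 -> 10011
Step 4: G0=1(const) G1=NOT G1=NOT 0=1 G2=NOT G4=NOT 1=0 G3=G3|G4=1|1=1 G4=(0+0>=1)=0 -> 11010
Step 5: G0=1(const) G1=NOT G1=NOT 1=0 G2=NOT G4=NOT 0=1 G3=G3|G4=1|0=1 G4=(0+1>=1)=1 -> 10111
Step 6: G0=1(const) G1=NOT G1=NOT 0=1 G2=NOT G4=NOT 1=0 G3=G3|G4=1|1=1 G4=(1+0>=1)=1 -> 11011
Step 7: G0=1(const) G1=NOT G1=NOT 1=0 G2=NOT G4=NOT 1=0 G3=G3|G4=1|1=1 G4=(0+1>=1)=1 -> 10011

10011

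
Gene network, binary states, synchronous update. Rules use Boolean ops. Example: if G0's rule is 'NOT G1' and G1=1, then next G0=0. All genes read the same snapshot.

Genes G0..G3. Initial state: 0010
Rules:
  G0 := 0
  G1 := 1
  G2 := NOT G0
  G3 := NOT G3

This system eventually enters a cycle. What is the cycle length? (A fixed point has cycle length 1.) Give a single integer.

Step 0: 0010
Step 1: G0=0(const) G1=1(const) G2=NOT G0=NOT 0=1 G3=NOT G3=NOT 0=1 -> 0111
Step 2: G0=0(const) G1=1(const) G2=NOT G0=NOT 0=1 G3=NOT G3=NOT 1=0 -> 0110
Step 3: G0=0(const) G1=1(const) G2=NOT G0=NOT 0=1 G3=NOT G3=NOT 0=1 -> 0111
State from step 3 equals state from step 1 -> cycle length 2

Answer: 2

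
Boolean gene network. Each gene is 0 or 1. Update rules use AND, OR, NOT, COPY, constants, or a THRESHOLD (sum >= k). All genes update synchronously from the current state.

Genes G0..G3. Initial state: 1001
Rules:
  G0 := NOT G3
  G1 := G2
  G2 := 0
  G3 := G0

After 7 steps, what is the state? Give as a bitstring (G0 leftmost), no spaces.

Step 1: G0=NOT G3=NOT 1=0 G1=G2=0 G2=0(const) G3=G0=1 -> 0001
Step 2: G0=NOT G3=NOT 1=0 G1=G2=0 G2=0(const) G3=G0=0 -> 0000
Step 3: G0=NOT G3=NOT 0=1 G1=G2=0 G2=0(const) G3=G0=0 -> 1000
Step 4: G0=NOT G3=NOT 0=1 G1=G2=0 G2=0(const) G3=G0=1 -> 1001
Step 5: G0=NOT G3=NOT 1=0 G1=G2=0 G2=0(const) G3=G0=1 -> 0001
Step 6: G0=NOT G3=NOT 1=0 G1=G2=0 G2=0(const) G3=G0=0 -> 0000
Step 7: G0=NOT G3=NOT 0=1 G1=G2=0 G2=0(const) G3=G0=0 -> 1000

1000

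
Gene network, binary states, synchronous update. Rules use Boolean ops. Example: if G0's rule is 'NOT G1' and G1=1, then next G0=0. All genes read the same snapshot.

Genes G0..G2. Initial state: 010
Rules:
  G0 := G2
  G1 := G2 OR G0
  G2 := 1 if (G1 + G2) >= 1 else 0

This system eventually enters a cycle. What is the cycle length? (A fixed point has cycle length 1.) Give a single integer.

Step 0: 010
Step 1: G0=G2=0 G1=G2|G0=0|0=0 G2=(1+0>=1)=1 -> 001
Step 2: G0=G2=1 G1=G2|G0=1|0=1 G2=(0+1>=1)=1 -> 111
Step 3: G0=G2=1 G1=G2|G0=1|1=1 G2=(1+1>=1)=1 -> 111
State from step 3 equals state from step 2 -> cycle length 1

Answer: 1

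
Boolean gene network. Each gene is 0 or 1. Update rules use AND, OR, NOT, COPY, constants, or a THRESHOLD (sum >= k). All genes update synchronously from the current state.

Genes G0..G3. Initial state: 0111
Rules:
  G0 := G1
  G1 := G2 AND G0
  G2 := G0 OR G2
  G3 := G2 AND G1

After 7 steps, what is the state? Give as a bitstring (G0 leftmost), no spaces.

Step 1: G0=G1=1 G1=G2&G0=1&0=0 G2=G0|G2=0|1=1 G3=G2&G1=1&1=1 -> 1011
Step 2: G0=G1=0 G1=G2&G0=1&1=1 G2=G0|G2=1|1=1 G3=G2&G1=1&0=0 -> 0110
Step 3: G0=G1=1 G1=G2&G0=1&0=0 G2=G0|G2=0|1=1 G3=G2&G1=1&1=1 -> 1011
Step 4: G0=G1=0 G1=G2&G0=1&1=1 G2=G0|G2=1|1=1 G3=G2&G1=1&0=0 -> 0110
Step 5: G0=G1=1 G1=G2&G0=1&0=0 G2=G0|G2=0|1=1 G3=G2&G1=1&1=1 -> 1011
Step 6: G0=G1=0 G1=G2&G0=1&1=1 G2=G0|G2=1|1=1 G3=G2&G1=1&0=0 -> 0110
Step 7: G0=G1=1 G1=G2&G0=1&0=0 G2=G0|G2=0|1=1 G3=G2&G1=1&1=1 -> 1011

1011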